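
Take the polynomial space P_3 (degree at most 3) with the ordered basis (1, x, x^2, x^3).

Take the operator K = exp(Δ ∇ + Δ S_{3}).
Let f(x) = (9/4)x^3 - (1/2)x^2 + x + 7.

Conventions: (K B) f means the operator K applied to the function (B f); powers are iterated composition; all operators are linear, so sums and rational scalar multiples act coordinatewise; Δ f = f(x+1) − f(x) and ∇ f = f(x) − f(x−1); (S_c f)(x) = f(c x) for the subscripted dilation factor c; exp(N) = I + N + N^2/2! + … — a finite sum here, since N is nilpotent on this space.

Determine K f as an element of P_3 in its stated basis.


order-1 term: (729/4)x^2 + (747/4)x + 233/4
order-2 term: (6561/4)x + 2565/2
order-3 term: 6561/4
the series for exp(Δ ∇ + Δ S_{3}) f terminates at order 3
exp(Δ ∇ + Δ S_{3}) f = (9/4)x^3 + (727/4)x^2 + 1828x + 2988

g(x) = (9/4)x^3 + (727/4)x^2 + 1828x + 2988


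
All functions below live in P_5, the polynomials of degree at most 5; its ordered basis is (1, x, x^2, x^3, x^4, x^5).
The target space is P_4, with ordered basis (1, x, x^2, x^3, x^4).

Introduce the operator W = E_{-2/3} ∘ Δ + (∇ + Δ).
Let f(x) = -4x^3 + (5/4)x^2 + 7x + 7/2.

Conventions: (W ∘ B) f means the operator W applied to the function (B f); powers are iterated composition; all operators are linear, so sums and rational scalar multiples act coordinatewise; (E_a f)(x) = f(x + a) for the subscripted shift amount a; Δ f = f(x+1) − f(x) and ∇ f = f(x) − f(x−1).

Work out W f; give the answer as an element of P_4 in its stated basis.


Δ f = -12x^2 - (19/2)x + 17/4
E_{-2/3} Δ f = -12x^2 + (13/2)x + 21/4
∇ f = -12x^2 + (29/2)x + 7/4
Δ f = -12x^2 - (19/2)x + 17/4
(∇ + Δ) f = -24x^2 + 5x + 6
(E_{-2/3} ∘ Δ + (∇ + Δ)) f = -36x^2 + (23/2)x + 45/4

the image equals g(x) = -36x^2 + (23/2)x + 45/4


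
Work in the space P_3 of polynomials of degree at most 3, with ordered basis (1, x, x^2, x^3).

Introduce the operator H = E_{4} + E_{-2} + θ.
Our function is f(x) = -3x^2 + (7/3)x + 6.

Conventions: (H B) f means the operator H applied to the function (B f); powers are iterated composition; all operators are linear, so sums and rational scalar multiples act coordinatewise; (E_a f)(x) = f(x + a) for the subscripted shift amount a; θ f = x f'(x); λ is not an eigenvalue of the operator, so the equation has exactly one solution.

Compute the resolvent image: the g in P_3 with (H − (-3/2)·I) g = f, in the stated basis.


write g with unknown coordinates in the stated basis and equate coefficients in (H − (-3/2)·I) g = f
solving from the highest basis element down gives g = -(6/11)x^2 + (298/297)x + 8852/2079
check: H g = -(24/11)x^2 + (82/99)x - 268/693
so H g − (-3/2)·g = -3x^2 + (7/3)x + 6 = f ✓

the image equals g(x) = -(6/11)x^2 + (298/297)x + 8852/2079


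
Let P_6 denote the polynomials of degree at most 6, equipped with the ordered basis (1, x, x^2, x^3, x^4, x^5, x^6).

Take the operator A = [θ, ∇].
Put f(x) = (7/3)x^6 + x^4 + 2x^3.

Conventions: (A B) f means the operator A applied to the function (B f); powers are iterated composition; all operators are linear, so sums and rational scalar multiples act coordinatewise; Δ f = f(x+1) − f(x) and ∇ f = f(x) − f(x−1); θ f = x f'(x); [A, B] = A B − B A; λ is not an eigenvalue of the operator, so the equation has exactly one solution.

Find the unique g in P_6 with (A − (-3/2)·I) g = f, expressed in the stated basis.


the result is g(x) = (14/9)x^6 + (56/9)x^5 - (262/27)x^4 - (3668/81)x^3 + (3992/81)x^2 + (28520/243)x - 27440/729

write g with unknown coordinates in the stated basis and equate coefficients in (A − (-3/2)·I) g = f
solving from the highest basis element down gives g = (14/9)x^6 + (56/9)x^5 - (262/27)x^4 - (3668/81)x^3 + (3992/81)x^2 + (28520/243)x - 27440/729
check: A g = -(28/3)x^5 + (140/9)x^4 + (1888/27)x^3 - (1996/27)x^2 - (14260/81)x + 13720/243
so A g − (-3/2)·g = (7/3)x^6 + x^4 + 2x^3 = f ✓


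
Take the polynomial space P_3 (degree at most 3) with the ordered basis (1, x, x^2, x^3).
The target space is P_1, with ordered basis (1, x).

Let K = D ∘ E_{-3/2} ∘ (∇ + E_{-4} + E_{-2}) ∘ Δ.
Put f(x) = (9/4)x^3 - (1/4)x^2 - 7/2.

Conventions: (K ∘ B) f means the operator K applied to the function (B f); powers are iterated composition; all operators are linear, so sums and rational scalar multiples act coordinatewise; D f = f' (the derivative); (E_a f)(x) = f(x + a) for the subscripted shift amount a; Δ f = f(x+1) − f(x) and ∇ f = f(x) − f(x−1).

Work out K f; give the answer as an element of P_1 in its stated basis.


Δ f = (27/4)x^2 + (25/4)x + 2
∇ Δ f = (27/2)x - 1/2
E_{-4} Δ f = (27/4)x^2 - (191/4)x + 85
E_{-2} Δ f = (27/4)x^2 - (83/4)x + 33/2
(∇ + E_{-4} + E_{-2}) Δ f = (27/2)x^2 - 55x + 101
E_{-3/2} (∇ + E_{-4} + E_{-2}) Δ f = (27/2)x^2 - (191/2)x + 1711/8
D E_{-3/2} (∇ + E_{-4} + E_{-2}) Δ f = 27x - 191/2

the result is g(x) = 27x - 191/2


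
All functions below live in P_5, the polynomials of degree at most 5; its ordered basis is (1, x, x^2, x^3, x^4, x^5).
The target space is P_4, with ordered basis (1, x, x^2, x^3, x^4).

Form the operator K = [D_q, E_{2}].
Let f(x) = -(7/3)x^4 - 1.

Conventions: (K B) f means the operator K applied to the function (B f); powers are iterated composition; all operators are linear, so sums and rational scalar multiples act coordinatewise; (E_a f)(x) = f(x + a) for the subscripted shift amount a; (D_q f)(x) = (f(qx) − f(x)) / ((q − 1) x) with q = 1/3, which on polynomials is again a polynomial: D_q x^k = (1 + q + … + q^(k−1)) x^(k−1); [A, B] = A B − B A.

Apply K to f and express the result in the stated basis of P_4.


E_{2} f = -(7/3)x^4 - (56/3)x^3 - 56x^2 - (224/3)x - 115/3
D_q E_{2} f = -(280/81)x^3 - (728/27)x^2 - (224/3)x - 224/3
D_q f = -(280/81)x^3
E_{2} D_q f = -(280/81)x^3 - (560/27)x^2 - (1120/27)x - 2240/81
[D_q, E_{2}] f = -(56/9)x^2 - (896/27)x - 3808/81

the image equals g(x) = -(56/9)x^2 - (896/27)x - 3808/81


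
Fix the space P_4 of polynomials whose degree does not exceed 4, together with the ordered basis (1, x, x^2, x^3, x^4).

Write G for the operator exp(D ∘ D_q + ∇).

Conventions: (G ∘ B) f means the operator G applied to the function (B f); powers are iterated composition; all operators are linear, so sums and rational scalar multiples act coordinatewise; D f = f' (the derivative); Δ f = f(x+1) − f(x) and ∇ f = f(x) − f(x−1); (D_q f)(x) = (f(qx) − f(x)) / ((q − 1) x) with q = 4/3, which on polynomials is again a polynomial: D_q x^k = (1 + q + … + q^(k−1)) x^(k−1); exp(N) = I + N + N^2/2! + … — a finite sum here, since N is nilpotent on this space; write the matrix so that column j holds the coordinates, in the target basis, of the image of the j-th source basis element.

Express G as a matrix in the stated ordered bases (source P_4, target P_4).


image of 1: 1
image of x: x + 1
image of x^2: x^2 + 2x + 7/3
image of x^3: x^3 + 3x^2 + (74/9)x + 119/18
image of x^4: x^4 + 4x^3 + (175/9)x^2 + (287/9)x + 637/27
each image's coordinates form column j of the matrix

the matrix is [[1, 1, 7/3, 119/18, 637/27]; [0, 1, 2, 74/9, 287/9]; [0, 0, 1, 3, 175/9]; [0, 0, 0, 1, 4]; [0, 0, 0, 0, 1]] (rows listed top to bottom)


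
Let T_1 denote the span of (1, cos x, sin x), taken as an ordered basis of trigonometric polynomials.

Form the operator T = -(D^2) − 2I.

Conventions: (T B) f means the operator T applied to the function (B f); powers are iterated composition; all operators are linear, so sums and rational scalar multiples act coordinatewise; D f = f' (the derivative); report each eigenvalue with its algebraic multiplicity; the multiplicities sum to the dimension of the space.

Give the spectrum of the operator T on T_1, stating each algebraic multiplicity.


image of 1: -2
image of cos x: -cos x
image of sin x: -sin x
the matrix is diagonal; its diagonal is (-2, -1, -1)
for a triangular matrix the eigenvalues are the diagonal entries, with algebraic multiplicity their repetition count

λ = -2 (multiplicity 1), λ = -1 (multiplicity 2)


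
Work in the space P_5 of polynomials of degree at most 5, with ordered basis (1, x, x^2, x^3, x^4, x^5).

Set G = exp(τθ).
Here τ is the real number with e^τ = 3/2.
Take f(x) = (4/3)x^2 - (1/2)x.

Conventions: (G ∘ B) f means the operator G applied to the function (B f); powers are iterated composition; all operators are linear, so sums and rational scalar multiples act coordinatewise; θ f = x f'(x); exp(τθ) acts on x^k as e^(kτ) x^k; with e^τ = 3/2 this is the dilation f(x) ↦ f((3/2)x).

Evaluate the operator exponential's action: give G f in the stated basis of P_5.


exp(τθ) x^k = e^(kτ) x^k; with e^τ = 3/2 this sends x^k to (3/2)^k x^k
x ↦ 3/2 x
x^2 ↦ 9/4 x^2
applying this coordinatewise to f: exp(τθ) f = 3x^2 - (3/4)x

the result is g(x) = 3x^2 - (3/4)x


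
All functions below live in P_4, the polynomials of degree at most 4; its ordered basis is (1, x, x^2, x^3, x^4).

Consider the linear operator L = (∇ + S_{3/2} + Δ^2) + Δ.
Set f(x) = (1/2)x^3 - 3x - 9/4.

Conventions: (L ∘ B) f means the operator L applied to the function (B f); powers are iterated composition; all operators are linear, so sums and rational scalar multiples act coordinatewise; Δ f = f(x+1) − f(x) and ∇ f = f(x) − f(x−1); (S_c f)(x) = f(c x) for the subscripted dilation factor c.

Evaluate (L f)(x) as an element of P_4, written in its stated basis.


g(x) = (27/16)x^3 + 3x^2 - (3/2)x - 17/4

∇ f = (3/2)x^2 - (3/2)x - 5/2
S_{3/2} f = (27/16)x^3 - (9/2)x - 9/4
Δ f = (3/2)x^2 + (3/2)x - 5/2
Δ Δ f = 3x + 3
(∇ + S_{3/2} + Δ^2) f = (27/16)x^3 + (3/2)x^2 - 3x - 7/4
Δ f = (3/2)x^2 + (3/2)x - 5/2
((∇ + S_{3/2} + Δ^2) + Δ) f = (27/16)x^3 + 3x^2 - (3/2)x - 17/4


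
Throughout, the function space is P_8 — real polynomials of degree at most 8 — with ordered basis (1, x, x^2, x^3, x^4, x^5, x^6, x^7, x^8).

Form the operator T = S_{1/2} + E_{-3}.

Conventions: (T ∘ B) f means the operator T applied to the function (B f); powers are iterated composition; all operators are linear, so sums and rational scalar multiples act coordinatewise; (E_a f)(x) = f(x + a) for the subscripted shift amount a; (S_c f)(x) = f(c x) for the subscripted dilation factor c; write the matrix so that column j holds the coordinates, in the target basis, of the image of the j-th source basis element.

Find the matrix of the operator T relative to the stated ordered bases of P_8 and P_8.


the matrix is [[2, -3, 9, -27, 81, -243, 729, -2187, 6561]; [0, 3/2, -6, 27, -108, 405, -1458, 5103, -17496]; [0, 0, 5/4, -9, 54, -270, 1215, -5103, 20412]; [0, 0, 0, 9/8, -12, 90, -540, 2835, -13608]; [0, 0, 0, 0, 17/16, -15, 135, -945, 5670]; [0, 0, 0, 0, 0, 33/32, -18, 189, -1512]; [0, 0, 0, 0, 0, 0, 65/64, -21, 252]; [0, 0, 0, 0, 0, 0, 0, 129/128, -24]; [0, 0, 0, 0, 0, 0, 0, 0, 257/256]] (rows listed top to bottom)

image of 1: 2
image of x: (3/2)x - 3
image of x^2: (5/4)x^2 - 6x + 9
image of x^3: (9/8)x^3 - 9x^2 + 27x - 27
image of x^4: (17/16)x^4 - 12x^3 + 54x^2 - 108x + 81
image of x^5: (33/32)x^5 - 15x^4 + 90x^3 - 270x^2 + 405x - 243
image of x^6: (65/64)x^6 - 18x^5 + 135x^4 - 540x^3 + 1215x^2 - 1458x + 729
image of x^7: (129/128)x^7 - 21x^6 + 189x^5 - 945x^4 + 2835x^3 - 5103x^2 + 5103x - 2187
image of x^8: (257/256)x^8 - 24x^7 + 252x^6 - 1512x^5 + 5670x^4 - 13608x^3 + 20412x^2 - 17496x + 6561
each image's coordinates form column j of the matrix


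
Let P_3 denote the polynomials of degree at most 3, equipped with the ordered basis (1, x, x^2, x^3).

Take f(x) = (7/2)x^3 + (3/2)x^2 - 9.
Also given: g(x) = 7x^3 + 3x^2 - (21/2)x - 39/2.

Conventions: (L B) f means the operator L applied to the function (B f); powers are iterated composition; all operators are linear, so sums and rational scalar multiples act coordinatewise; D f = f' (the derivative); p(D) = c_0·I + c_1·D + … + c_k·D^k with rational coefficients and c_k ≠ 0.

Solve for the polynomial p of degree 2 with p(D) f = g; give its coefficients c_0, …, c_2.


p(D) = 2·I − (1/2)·D^2, i.e. c_0 = 2, c_1 = 0, c_2 = -1/2

D^0 f = (7/2)x^3 + (3/2)x^2 - 9
D^1 f = (21/2)x^2 + 3x
D^2 f = 21x + 3
matching coefficients of g against c_0 f + c_1 Df + … from the top degree down determines the c_i
solution: c_0 = 2, c_1 = 0, c_2 = -1/2


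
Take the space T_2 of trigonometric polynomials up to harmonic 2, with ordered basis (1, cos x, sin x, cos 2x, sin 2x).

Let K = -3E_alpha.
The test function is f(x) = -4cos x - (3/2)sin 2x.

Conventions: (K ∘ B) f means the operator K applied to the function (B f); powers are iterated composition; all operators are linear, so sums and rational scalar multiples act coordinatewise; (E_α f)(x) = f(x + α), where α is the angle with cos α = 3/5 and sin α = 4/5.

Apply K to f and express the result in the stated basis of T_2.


E_alpha f = -(12/5)cos x + (16/5)sin x - (36/25)cos 2x + (21/50)sin 2x
(-3E_alpha) f = (36/5)cos x - (48/5)sin x + (108/25)cos 2x - (63/50)sin 2x

the image equals g(x) = (36/5)cos x - (48/5)sin x + (108/25)cos 2x - (63/50)sin 2x


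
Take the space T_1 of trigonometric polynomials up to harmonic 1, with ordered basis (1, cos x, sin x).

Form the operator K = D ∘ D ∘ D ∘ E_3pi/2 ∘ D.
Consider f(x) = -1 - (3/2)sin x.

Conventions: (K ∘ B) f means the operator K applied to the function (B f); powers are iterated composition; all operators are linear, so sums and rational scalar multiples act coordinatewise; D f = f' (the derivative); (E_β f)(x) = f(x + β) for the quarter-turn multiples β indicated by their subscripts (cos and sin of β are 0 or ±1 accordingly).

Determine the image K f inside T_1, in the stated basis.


D f = -(3/2)cos x
E_3pi/2 D f = -(3/2)sin x
D E_3pi/2 D f = -(3/2)cos x
D D E_3pi/2 D f = (3/2)sin x
D (D ∘ D ∘ E_3pi/2) D f = (3/2)cos x

g(x) = (3/2)cos x


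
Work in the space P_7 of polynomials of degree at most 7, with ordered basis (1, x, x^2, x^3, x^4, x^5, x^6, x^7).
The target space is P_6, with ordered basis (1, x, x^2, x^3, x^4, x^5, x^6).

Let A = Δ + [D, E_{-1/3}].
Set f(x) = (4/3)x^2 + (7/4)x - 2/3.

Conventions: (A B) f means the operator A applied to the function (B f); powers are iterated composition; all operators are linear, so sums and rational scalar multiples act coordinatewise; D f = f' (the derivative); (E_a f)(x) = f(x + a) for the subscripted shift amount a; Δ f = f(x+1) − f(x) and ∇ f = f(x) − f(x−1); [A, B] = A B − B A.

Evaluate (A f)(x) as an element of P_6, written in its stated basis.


Δ f = (8/3)x + 37/12
E_{-1/3} f = (4/3)x^2 + (31/36)x - 119/108
D E_{-1/3} f = (8/3)x + 31/36
D f = (8/3)x + 7/4
E_{-1/3} D f = (8/3)x + 31/36
[D, E_{-1/3}] f = 0
(Δ + [D, E_{-1/3}]) f = (8/3)x + 37/12

g(x) = (8/3)x + 37/12


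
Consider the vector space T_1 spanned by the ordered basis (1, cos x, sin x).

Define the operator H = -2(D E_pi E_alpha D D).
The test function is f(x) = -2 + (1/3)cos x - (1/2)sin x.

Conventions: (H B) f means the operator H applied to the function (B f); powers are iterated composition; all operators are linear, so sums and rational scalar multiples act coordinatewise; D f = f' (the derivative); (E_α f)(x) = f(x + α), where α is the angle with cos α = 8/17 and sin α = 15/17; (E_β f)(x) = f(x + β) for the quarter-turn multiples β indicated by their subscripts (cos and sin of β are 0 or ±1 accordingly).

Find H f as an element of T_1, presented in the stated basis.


D f = -(1/2)cos x - (1/3)sin x
D D f = -(1/3)cos x + (1/2)sin x
E_alpha (D D) f = (29/102)cos x + (9/17)sin x
E_pi E_alpha (D D) f = -(29/102)cos x - (9/17)sin x
D E_pi E_alpha (D D) f = -(9/17)cos x + (29/102)sin x
(-2(D E_pi E_alpha D D)) f = (18/17)cos x - (29/51)sin x

the result is g(x) = (18/17)cos x - (29/51)sin x


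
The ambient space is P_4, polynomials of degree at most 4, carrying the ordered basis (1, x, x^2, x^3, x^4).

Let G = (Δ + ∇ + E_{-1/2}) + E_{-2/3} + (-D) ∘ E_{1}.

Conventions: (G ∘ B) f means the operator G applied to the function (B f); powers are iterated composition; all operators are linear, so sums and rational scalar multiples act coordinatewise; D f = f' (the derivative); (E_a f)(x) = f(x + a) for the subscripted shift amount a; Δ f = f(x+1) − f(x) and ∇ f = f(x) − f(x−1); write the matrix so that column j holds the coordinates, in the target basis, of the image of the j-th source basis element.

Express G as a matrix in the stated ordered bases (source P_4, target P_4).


the matrix is [[2, -1/6, -47/36, -307/216, -4847/1296]; [0, 2, -1/3, -47/12, -307/54]; [0, 0, 2, -1/2, -47/6]; [0, 0, 0, 2, -2/3]; [0, 0, 0, 0, 2]] (rows listed top to bottom)

image of 1: 2
image of x: 2x - 1/6
image of x^2: 2x^2 - (1/3)x - 47/36
image of x^3: 2x^3 - (1/2)x^2 - (47/12)x - 307/216
image of x^4: 2x^4 - (2/3)x^3 - (47/6)x^2 - (307/54)x - 4847/1296
each image's coordinates form column j of the matrix


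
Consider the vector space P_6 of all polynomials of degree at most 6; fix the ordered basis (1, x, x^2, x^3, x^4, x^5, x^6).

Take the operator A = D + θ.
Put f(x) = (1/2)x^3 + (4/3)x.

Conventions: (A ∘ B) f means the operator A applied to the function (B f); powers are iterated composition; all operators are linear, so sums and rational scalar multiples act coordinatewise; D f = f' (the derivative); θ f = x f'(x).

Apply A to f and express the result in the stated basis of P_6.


the image equals g(x) = (3/2)x^3 + (3/2)x^2 + (4/3)x + 4/3

D f = (3/2)x^2 + 4/3
θ f = (3/2)x^3 + (4/3)x
(D + θ) f = (3/2)x^3 + (3/2)x^2 + (4/3)x + 4/3


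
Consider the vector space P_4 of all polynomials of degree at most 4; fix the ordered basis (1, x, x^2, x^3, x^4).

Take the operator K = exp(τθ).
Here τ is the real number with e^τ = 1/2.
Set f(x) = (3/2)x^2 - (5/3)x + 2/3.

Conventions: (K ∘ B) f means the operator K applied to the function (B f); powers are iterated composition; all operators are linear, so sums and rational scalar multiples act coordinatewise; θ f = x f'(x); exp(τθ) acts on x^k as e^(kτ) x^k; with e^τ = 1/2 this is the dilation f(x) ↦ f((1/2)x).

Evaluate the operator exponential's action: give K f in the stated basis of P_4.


exp(τθ) x^k = e^(kτ) x^k; with e^τ = 1/2 this sends x^k to (1/2)^k x^k
x ↦ 1/2 x
x^2 ↦ 1/4 x^2
applying this coordinatewise to f: exp(τθ) f = (3/8)x^2 - (5/6)x + 2/3

the result is g(x) = (3/8)x^2 - (5/6)x + 2/3


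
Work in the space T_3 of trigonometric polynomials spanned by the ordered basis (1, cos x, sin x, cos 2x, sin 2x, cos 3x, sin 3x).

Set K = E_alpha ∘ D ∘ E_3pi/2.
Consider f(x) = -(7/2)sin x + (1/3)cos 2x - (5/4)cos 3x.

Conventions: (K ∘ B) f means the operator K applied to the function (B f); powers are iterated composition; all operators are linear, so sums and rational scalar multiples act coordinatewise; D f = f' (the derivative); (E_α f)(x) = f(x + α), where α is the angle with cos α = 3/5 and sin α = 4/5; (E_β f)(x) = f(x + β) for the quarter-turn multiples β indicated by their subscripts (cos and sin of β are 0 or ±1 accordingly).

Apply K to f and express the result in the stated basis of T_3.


E_3pi/2 f = (7/2)cos x - (1/3)cos 2x + (5/4)sin 3x
D E_3pi/2 f = -(7/2)sin x + (2/3)sin 2x + (15/4)cos 3x
E_alpha D E_3pi/2 f = -(14/5)cos x - (21/10)sin x + (16/25)cos 2x - (14/75)sin 2x - (351/100)cos 3x - (33/25)sin 3x

the image equals g(x) = -(14/5)cos x - (21/10)sin x + (16/25)cos 2x - (14/75)sin 2x - (351/100)cos 3x - (33/25)sin 3x


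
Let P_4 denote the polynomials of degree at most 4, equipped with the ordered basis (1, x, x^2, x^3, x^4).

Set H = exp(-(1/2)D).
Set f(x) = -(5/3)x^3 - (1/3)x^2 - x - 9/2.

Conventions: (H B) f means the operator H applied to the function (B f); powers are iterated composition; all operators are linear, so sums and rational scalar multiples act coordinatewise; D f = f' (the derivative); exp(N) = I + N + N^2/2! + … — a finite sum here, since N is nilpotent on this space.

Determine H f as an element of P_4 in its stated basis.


order-1 term: (5/2)x^2 + (1/3)x + 1/2
order-2 term: -(5/4)x - 1/12
order-3 term: 5/24
the series for exp(-(1/2)D) f terminates at order 3
exp(-(1/2)D) f = -(5/3)x^3 + (13/6)x^2 - (23/12)x - 31/8

the result is g(x) = -(5/3)x^3 + (13/6)x^2 - (23/12)x - 31/8


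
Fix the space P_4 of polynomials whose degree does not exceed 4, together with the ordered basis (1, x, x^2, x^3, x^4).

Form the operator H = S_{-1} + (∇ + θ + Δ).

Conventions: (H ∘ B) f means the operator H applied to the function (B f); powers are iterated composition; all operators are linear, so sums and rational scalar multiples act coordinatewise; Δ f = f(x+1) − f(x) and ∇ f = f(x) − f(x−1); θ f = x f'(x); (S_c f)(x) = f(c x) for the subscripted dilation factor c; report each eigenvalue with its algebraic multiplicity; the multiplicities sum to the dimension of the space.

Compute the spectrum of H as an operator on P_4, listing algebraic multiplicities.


image of 1: 1
image of x: 2
image of x^2: 3x^2 + 4x
image of x^3: 2x^3 + 6x^2 + 2
image of x^4: 5x^4 + 8x^3 + 8x
the matrix is upper triangular; its diagonal is (1, 0, 3, 2, 5)
for a triangular matrix the eigenvalues are the diagonal entries, with algebraic multiplicity their repetition count

λ = 0 (multiplicity 1), λ = 1 (multiplicity 1), λ = 2 (multiplicity 1), λ = 3 (multiplicity 1), λ = 5 (multiplicity 1)


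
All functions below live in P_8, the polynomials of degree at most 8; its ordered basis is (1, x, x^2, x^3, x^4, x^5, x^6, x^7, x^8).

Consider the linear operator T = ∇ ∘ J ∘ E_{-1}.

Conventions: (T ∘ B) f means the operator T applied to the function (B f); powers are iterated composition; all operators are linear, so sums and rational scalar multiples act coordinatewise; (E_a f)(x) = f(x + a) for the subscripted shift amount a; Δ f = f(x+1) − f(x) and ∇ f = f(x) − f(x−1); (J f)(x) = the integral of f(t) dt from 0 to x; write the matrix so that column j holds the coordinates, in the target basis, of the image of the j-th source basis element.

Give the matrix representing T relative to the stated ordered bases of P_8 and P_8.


image of 1: 1
image of x: x - 3/2
image of x^2: x^2 - 3x + 7/3
image of x^3: x^3 - (9/2)x^2 + 7x - 15/4
image of x^4: x^4 - 6x^3 + 14x^2 - 15x + 31/5
image of x^5: x^5 - (15/2)x^4 + (70/3)x^3 - (75/2)x^2 + 31x - 21/2
image of x^6: x^6 - 9x^5 + 35x^4 - 75x^3 + 93x^2 - 63x + 127/7
image of x^7: x^7 - (21/2)x^6 + 49x^5 - (525/4)x^4 + 217x^3 - (441/2)x^2 + 127x - 255/8
image of x^8: x^8 - 12x^7 + (196/3)x^6 - 210x^5 + 434x^4 - 588x^3 + 508x^2 - 255x + 511/9
each image's coordinates form column j of the matrix

the matrix is [[1, -3/2, 7/3, -15/4, 31/5, -21/2, 127/7, -255/8, 511/9]; [0, 1, -3, 7, -15, 31, -63, 127, -255]; [0, 0, 1, -9/2, 14, -75/2, 93, -441/2, 508]; [0, 0, 0, 1, -6, 70/3, -75, 217, -588]; [0, 0, 0, 0, 1, -15/2, 35, -525/4, 434]; [0, 0, 0, 0, 0, 1, -9, 49, -210]; [0, 0, 0, 0, 0, 0, 1, -21/2, 196/3]; [0, 0, 0, 0, 0, 0, 0, 1, -12]; [0, 0, 0, 0, 0, 0, 0, 0, 1]] (rows listed top to bottom)


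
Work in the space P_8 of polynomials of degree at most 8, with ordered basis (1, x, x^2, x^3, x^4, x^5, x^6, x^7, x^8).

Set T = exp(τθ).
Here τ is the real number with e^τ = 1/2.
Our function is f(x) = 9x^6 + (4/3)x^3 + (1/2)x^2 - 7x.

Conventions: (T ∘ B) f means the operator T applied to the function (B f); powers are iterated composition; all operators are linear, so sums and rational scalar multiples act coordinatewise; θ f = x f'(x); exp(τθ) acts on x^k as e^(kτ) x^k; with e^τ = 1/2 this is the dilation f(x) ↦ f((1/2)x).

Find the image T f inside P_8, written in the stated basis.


the result is g(x) = (9/64)x^6 + (1/6)x^3 + (1/8)x^2 - (7/2)x

exp(τθ) x^k = e^(kτ) x^k; with e^τ = 1/2 this sends x^k to (1/2)^k x^k
x ↦ 1/2 x
x^2 ↦ 1/4 x^2
x^3 ↦ 1/8 x^3
x^6 ↦ 1/64 x^6
applying this coordinatewise to f: exp(τθ) f = (9/64)x^6 + (1/6)x^3 + (1/8)x^2 - (7/2)x


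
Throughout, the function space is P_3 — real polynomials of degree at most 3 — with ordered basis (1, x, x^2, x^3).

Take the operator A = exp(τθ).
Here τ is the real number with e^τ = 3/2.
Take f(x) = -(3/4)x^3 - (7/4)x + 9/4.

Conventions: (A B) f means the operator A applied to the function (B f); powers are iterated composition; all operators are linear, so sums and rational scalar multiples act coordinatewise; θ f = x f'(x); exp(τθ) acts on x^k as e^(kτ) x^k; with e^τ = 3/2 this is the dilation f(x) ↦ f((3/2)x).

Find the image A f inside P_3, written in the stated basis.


exp(τθ) x^k = e^(kτ) x^k; with e^τ = 3/2 this sends x^k to (3/2)^k x^k
x ↦ 3/2 x
x^3 ↦ 27/8 x^3
applying this coordinatewise to f: exp(τθ) f = -(81/32)x^3 - (21/8)x + 9/4

g(x) = -(81/32)x^3 - (21/8)x + 9/4


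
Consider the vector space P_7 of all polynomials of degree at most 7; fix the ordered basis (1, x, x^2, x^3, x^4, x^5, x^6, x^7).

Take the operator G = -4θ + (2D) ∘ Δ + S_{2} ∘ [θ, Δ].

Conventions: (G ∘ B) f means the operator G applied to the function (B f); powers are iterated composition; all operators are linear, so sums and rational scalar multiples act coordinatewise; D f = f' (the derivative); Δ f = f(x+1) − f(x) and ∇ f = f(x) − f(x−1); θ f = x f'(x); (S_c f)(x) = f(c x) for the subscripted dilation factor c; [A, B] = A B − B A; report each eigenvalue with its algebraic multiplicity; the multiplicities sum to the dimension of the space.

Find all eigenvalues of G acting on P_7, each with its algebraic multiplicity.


λ = -28 (multiplicity 1), λ = -24 (multiplicity 1), λ = -20 (multiplicity 1), λ = -16 (multiplicity 1), λ = -12 (multiplicity 1), λ = -8 (multiplicity 1), λ = -4 (multiplicity 1), λ = 0 (multiplicity 1)

image of 1: 0
image of x: -4x - 1
image of x^2: -8x^2 - 4x + 2
image of x^3: -12x^3 - 12x^2 + 3
image of x^4: -16x^4 - 32x^3 - 24x^2 + 4
image of x^5: -20x^5 - 80x^4 - 120x^3 - 60x^2 + 5
image of x^6: -24x^6 - 192x^5 - 420x^4 - 360x^3 - 120x^2 + 6
image of x^7: -28x^7 - 448x^6 - 1260x^5 - 1470x^4 - 840x^3 - 210x^2 + 7
the matrix is upper triangular; its diagonal is (0, -4, -8, -12, -16, -20, -24, -28)
for a triangular matrix the eigenvalues are the diagonal entries, with algebraic multiplicity their repetition count


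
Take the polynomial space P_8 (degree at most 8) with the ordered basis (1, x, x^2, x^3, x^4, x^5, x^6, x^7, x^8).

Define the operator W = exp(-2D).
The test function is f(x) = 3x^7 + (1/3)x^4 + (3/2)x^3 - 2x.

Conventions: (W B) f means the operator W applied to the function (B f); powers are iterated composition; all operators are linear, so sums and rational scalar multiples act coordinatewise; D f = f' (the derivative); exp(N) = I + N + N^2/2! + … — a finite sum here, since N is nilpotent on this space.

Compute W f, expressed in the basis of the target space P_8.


order-1 term: -42x^6 - (8/3)x^3 - 9x^2 + 4
order-2 term: 252x^5 + 8x^2 + 18x
order-3 term: -840x^4 - (32/3)x - 12
order-4 term: 1680x^3 + 16/3
order-5 term: -2016x^2
order-6 term: 1344x
order-7 term: -384
the series for exp(-2D) f terminates at order 7
exp(-2D) f = 3x^7 - 42x^6 + 252x^5 - (2519/3)x^4 + (10073/6)x^3 - 2017x^2 + (4048/3)x - 1160/3

g(x) = 3x^7 - 42x^6 + 252x^5 - (2519/3)x^4 + (10073/6)x^3 - 2017x^2 + (4048/3)x - 1160/3


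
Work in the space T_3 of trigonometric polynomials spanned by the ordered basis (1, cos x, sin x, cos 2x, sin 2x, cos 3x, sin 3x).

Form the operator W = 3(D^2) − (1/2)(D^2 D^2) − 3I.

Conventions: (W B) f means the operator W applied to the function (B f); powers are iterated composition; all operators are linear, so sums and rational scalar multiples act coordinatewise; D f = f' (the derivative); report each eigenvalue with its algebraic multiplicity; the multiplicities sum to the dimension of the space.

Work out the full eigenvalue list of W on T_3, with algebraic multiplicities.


image of 1: -3
image of cos x: -(13/2)cos x
image of sin x: -(13/2)sin x
image of cos 2x: -23cos 2x
image of sin 2x: -23sin 2x
image of cos 3x: -(141/2)cos 3x
image of sin 3x: -(141/2)sin 3x
the matrix is diagonal; its diagonal is (-3, -13/2, -13/2, -23, -23, -141/2, -141/2)
for a triangular matrix the eigenvalues are the diagonal entries, with algebraic multiplicity their repetition count

λ = -141/2 (multiplicity 2), λ = -23 (multiplicity 2), λ = -13/2 (multiplicity 2), λ = -3 (multiplicity 1)


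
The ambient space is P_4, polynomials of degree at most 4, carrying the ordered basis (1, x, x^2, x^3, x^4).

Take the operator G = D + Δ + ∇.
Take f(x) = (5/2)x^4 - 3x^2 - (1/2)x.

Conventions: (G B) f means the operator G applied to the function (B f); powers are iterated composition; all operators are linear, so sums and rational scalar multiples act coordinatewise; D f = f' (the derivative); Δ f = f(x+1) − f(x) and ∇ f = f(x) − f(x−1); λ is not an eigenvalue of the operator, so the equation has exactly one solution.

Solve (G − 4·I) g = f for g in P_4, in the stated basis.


the result is g(x) = -(5/8)x^4 - (15/8)x^3 - (111/32)x^2 - (405/64)x - 1455/256

write g with unknown coordinates in the stated basis and equate coefficients in (G − 4·I) g = f
solving from the highest basis element down gives g = -(5/8)x^4 - (15/8)x^3 - (111/32)x^2 - (405/64)x - 1455/256
check: G g = -(15/2)x^3 - (135/8)x^2 - (413/16)x - 1455/64
so G g − 4·g = (5/2)x^4 - 3x^2 - (1/2)x = f ✓


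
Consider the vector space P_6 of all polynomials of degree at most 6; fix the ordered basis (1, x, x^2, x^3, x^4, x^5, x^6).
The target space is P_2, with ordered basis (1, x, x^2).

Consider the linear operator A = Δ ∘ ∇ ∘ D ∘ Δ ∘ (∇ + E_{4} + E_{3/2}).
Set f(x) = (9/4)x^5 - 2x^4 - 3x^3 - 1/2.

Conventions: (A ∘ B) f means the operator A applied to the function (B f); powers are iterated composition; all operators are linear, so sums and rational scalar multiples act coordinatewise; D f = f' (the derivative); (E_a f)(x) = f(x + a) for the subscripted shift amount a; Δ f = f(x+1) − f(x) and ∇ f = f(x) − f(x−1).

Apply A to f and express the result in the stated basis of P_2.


g(x) = 540x + 1929

∇ f = (45/4)x^4 - (61/2)x^3 + (51/2)x^2 - (41/4)x + 5/4
E_{4} f = (9/4)x^5 + 43x^4 + 325x^3 + 1212x^2 + 2224x + 3199/2
E_{3/2} f = (9/4)x^5 + (119/8)x^4 + (285/8)x^3 + (567/16)x^2 + (621/64)x - 469/128
(∇ + E_{4} + E_{3/2}) f = (9/2)x^5 + (553/8)x^4 + (2641/8)x^3 + (20367/16)x^2 + (142301/64)x + 204427/128
Δ (∇ + E_{4} + E_{3/2}) f = (45/2)x^4 + (643/2)x^3 + (11601/8)x^2 + (15341/4)x + 249609/64
D Δ (∇ + E_{4} + E_{3/2}) f = 90x^3 + (1929/2)x^2 + (11601/4)x + 15341/4
∇ D Δ (∇ + E_{4} + E_{3/2}) f = 270x^2 + 1659x + 8103/4
Δ (∇ ∘ D ∘ Δ) (∇ + E_{4} + E_{3/2}) f = 540x + 1929


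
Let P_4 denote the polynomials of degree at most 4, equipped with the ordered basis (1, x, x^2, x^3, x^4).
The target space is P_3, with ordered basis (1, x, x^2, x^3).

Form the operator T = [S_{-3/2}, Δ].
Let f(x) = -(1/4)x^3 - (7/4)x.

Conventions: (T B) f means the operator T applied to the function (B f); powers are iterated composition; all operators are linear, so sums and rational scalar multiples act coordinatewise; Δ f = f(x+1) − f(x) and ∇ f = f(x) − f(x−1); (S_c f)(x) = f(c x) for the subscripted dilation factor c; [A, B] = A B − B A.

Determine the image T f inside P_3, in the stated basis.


Δ f = -(3/4)x^2 - (3/4)x - 2
S_{-3/2} Δ f = -(27/16)x^2 + (9/8)x - 2
S_{-3/2} f = (27/32)x^3 + (21/8)x
Δ S_{-3/2} f = (81/32)x^2 + (81/32)x + 111/32
[S_{-3/2}, Δ] f = -(135/32)x^2 - (45/32)x - 175/32

the image equals g(x) = -(135/32)x^2 - (45/32)x - 175/32


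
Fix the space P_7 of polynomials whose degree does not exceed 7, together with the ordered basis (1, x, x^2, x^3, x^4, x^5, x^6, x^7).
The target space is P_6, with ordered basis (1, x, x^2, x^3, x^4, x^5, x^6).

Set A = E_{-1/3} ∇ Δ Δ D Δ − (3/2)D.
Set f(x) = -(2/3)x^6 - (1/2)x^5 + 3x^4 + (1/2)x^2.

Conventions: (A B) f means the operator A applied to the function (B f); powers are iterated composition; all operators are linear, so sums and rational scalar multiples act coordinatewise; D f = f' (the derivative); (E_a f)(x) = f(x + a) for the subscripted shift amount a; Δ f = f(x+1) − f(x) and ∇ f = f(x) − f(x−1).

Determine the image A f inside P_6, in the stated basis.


Δ f = -4x^5 - (25/2)x^4 - (19/3)x^3 + 3x^2 + (13/2)x + 7/3
D Δ f = -20x^4 - 50x^3 - 19x^2 + 6x + 13/2
Δ (D Δ) f = -80x^3 - 270x^2 - 268x - 83
Δ Δ (D Δ) f = -240x^2 - 780x - 618
∇ Δ Δ (D Δ) f = -480x - 540
E_{-1/3} ∇ Δ Δ (D Δ) f = -480x - 380
D f = -4x^5 - (5/2)x^4 + 12x^3 + x
(-(3/2)D) f = 6x^5 + (15/4)x^4 - 18x^3 - (3/2)x
(E_{-1/3} ∇ Δ Δ D Δ − (3/2)D) f = 6x^5 + (15/4)x^4 - 18x^3 - (963/2)x - 380

g(x) = 6x^5 + (15/4)x^4 - 18x^3 - (963/2)x - 380


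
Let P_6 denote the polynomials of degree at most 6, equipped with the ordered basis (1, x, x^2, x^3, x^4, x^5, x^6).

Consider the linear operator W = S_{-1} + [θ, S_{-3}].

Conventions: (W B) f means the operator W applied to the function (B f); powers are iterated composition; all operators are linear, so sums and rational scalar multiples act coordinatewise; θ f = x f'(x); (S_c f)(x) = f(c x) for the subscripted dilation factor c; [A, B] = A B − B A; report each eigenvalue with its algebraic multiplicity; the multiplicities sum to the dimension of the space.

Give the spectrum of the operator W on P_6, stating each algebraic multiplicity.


image of 1: 1
image of x: -x
image of x^2: x^2
image of x^3: -x^3
image of x^4: x^4
image of x^5: -x^5
image of x^6: x^6
the matrix is upper triangular; its diagonal is (1, -1, 1, -1, 1, -1, 1)
for a triangular matrix the eigenvalues are the diagonal entries, with algebraic multiplicity their repetition count

λ = -1 (multiplicity 3), λ = 1 (multiplicity 4)


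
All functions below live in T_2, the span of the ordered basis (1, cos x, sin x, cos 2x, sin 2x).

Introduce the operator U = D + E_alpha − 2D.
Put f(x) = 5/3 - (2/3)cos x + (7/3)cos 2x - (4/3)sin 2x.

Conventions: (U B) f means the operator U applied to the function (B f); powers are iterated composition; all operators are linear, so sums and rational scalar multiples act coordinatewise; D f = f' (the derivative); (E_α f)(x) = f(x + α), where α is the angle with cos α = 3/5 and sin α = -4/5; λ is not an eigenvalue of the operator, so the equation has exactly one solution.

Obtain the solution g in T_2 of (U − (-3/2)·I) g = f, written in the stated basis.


the image equals g(x) = 2/3 - (28/153)cos x + (8/51)sin x - (22/205)cos 2x - (512/615)sin 2x

write g with unknown coordinates in the stated basis and equate coefficients in (U − (-3/2)·I) g = f
solving from the highest basis element down gives g = 2/3 - (28/153)cos x + (8/51)sin x - (22/205)cos 2x - (512/615)sin 2x
check: U g = 2/3 - (20/51)cos x - (4/17)sin x + (1534/615)cos 2x - (52/615)sin 2x
so U g − (-3/2)·g = 5/3 - (2/3)cos x + (7/3)cos 2x - (4/3)sin 2x = f ✓


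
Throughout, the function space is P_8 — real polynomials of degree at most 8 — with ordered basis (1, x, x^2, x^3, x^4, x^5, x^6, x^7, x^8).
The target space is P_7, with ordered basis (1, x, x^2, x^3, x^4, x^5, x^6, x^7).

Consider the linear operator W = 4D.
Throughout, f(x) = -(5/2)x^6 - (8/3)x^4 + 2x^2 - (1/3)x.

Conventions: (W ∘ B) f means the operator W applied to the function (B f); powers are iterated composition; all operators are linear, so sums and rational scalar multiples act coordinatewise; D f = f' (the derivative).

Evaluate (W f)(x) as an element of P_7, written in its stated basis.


the result is g(x) = -60x^5 - (128/3)x^3 + 16x - 4/3

D f = -15x^5 - (32/3)x^3 + 4x - 1/3
(4D) f = -60x^5 - (128/3)x^3 + 16x - 4/3


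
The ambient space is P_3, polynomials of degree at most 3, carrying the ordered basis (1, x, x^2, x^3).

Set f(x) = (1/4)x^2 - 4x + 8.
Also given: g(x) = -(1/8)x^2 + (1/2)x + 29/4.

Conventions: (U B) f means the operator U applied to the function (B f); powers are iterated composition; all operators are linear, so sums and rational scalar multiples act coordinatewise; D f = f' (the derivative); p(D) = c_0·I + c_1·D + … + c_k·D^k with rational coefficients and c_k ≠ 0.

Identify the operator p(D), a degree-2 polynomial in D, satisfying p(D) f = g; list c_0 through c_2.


c_0 = -1/2, c_1 = -3, c_2 = -3/2

D^0 f = (1/4)x^2 - 4x + 8
D^1 f = (1/2)x - 4
D^2 f = 1/2
matching coefficients of g against c_0 f + c_1 Df + … from the top degree down determines the c_i
solution: c_0 = -1/2, c_1 = -3, c_2 = -3/2


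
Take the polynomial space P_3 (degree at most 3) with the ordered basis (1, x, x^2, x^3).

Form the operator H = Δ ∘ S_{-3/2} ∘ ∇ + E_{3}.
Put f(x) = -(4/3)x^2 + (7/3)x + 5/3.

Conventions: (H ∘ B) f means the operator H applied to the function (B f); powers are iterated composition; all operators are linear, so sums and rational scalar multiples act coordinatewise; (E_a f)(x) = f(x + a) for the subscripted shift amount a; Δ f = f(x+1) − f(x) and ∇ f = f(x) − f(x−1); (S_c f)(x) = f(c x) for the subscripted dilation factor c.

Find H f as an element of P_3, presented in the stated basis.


the result is g(x) = -(4/3)x^2 - (17/3)x + 2/3

∇ f = -(8/3)x + 11/3
S_{-3/2} ∇ f = 4x + 11/3
Δ S_{-3/2} ∇ f = 4
E_{3} f = -(4/3)x^2 - (17/3)x - 10/3
(Δ ∘ S_{-3/2} ∘ ∇ + E_{3}) f = -(4/3)x^2 - (17/3)x + 2/3


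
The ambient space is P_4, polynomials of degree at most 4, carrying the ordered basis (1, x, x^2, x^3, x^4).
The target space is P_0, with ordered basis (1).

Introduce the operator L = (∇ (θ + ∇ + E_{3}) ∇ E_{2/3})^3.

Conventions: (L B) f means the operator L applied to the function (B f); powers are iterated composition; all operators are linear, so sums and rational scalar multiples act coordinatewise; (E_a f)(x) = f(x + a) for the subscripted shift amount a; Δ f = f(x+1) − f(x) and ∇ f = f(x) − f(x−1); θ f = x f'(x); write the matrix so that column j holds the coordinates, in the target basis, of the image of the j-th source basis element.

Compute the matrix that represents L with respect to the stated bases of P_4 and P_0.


image of 1: 0
image of x: 0
image of x^2: 0
image of x^3: 0
image of x^4: 0
each image's coordinates form column j of the matrix

the matrix is [[0, 0, 0, 0, 0]] (rows listed top to bottom)


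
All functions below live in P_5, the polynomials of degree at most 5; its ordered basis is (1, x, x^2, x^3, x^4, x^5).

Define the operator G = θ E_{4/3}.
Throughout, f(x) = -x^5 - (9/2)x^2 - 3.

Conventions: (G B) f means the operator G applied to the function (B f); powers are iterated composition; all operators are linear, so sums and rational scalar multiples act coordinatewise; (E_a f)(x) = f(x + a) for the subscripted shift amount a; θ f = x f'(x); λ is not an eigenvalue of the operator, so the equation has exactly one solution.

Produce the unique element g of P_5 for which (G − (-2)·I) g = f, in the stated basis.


g(x) = -(1/7)x^5 + (40/63)x^4 - (32/63)x^3 - (2725/1512)x^2 + (6383/5103)x - 3/2

write g with unknown coordinates in the stated basis and equate coefficients in (G − (-2)·I) g = f
solving from the highest basis element down gives g = -(1/7)x^5 + (40/63)x^4 - (32/63)x^3 - (2725/1512)x^2 + (6383/5103)x - 3/2
check: G g = -(5/7)x^5 - (80/63)x^4 + (64/63)x^3 - (677/756)x^2 - (12766/5103)x
so G g − (-2)·g = -x^5 - (9/2)x^2 - 3 = f ✓


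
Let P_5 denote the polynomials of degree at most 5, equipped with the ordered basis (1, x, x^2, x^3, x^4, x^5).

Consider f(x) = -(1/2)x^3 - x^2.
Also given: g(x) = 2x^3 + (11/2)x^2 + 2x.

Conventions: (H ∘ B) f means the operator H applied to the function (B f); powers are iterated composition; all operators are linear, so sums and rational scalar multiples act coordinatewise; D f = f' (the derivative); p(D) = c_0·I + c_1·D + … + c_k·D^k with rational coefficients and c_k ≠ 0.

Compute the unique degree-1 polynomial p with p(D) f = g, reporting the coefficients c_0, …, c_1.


p(D) = -4·I − D, i.e. c_0 = -4, c_1 = -1

D^0 f = -(1/2)x^3 - x^2
D^1 f = -(3/2)x^2 - 2x
matching coefficients of g against c_0 f + c_1 Df + … from the top degree down determines the c_i
solution: c_0 = -4, c_1 = -1


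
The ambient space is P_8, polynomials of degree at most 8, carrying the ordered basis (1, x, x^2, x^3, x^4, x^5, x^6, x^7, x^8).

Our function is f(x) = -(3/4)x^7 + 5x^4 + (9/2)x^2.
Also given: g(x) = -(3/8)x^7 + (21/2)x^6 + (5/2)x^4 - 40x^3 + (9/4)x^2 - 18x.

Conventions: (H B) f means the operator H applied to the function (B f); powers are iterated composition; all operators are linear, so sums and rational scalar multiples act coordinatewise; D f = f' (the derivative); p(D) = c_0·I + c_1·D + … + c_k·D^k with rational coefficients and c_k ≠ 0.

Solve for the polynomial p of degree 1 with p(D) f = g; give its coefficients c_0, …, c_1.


D^0 f = -(3/4)x^7 + 5x^4 + (9/2)x^2
D^1 f = -(21/4)x^6 + 20x^3 + 9x
matching coefficients of g against c_0 f + c_1 Df + … from the top degree down determines the c_i
solution: c_0 = 1/2, c_1 = -2

p(D) = (1/2)·I − 2·D, i.e. c_0 = 1/2, c_1 = -2
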